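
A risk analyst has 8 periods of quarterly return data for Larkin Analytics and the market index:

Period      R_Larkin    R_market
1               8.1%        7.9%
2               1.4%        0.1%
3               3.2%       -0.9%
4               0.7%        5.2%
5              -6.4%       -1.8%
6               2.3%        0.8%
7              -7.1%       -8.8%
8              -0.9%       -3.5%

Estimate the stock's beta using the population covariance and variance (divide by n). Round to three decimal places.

0.784

Mean R_i = (8.1 + 1.4 + 3.2 + 0.7 − 6.4 + 2.3 − 7.1 − 0.9) / 8 = 0.1625%
Mean R_m = (7.9 + 0.1 − 0.9 + 5.2 − 1.8 + 0.8 − 8.8 − 3.5) / 8 = -0.1250%
Σ(R_i − R̄_i)(R_m − R̄_m) = 144.0425  ⇒  Cov = 144.0425 / 8 = 18.0053
Σ(R_m − R̄_m)² = 183.7150  ⇒  Var(R_m) = 183.7150 / 8 = 22.9644
β = Cov / Var(R_m) = 18.0053 / 22.9644 = 0.7841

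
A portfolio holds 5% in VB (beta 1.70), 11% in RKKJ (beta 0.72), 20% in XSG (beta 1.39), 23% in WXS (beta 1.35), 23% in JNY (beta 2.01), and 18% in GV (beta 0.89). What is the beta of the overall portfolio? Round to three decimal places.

1.375

β_P = Σ w_i β_i = 0.05×1.70 + 0.11×0.72 + 0.20×1.39 + 0.23×1.35 + 0.23×2.01 + 0.18×0.89 = 1.3752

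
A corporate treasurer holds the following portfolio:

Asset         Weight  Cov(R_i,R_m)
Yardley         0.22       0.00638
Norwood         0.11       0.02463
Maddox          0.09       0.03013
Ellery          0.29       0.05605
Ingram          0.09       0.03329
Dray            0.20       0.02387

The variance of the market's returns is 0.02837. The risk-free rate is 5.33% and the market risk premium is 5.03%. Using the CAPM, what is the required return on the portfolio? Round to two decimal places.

10.80%

β_Yardley = 0.00638 / 0.02837 = 0.2249
β_Norwood = 0.02463 / 0.02837 = 0.8682
β_Maddox = 0.03013 / 0.02837 = 1.0620
β_Ellery = 0.05605 / 0.02837 = 1.9757
β_Ingram = 0.03329 / 0.02837 = 1.1734
β_Dray = 0.02387 / 0.02837 = 0.8414
β_P = Σ w_i β_i = 0.22×0.2249 + 0.11×0.8682 + 0.09×1.0620 + 0.29×1.9757 + 0.09×1.1734 + 0.20×0.8414 = 1.0874
E(R_P) = R_f + β_P × MRP = 5.33% + 1.0874 × 5.03% = 10.80%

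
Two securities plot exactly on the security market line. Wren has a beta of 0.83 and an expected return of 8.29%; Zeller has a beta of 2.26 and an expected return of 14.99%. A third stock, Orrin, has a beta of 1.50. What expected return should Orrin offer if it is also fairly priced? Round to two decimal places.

11.43%

MRP (SML slope) = (14.99% − 8.29%) / (2.26 − 0.83) = 6.70% / 1.43 = 4.6853%
R_f (intercept) = 8.29% − 0.83 × 4.6853% = 4.4012%
E(R_Orrin) = R_f + β × MRP = 4.4012% + 1.50 × 4.6853% = 11.43%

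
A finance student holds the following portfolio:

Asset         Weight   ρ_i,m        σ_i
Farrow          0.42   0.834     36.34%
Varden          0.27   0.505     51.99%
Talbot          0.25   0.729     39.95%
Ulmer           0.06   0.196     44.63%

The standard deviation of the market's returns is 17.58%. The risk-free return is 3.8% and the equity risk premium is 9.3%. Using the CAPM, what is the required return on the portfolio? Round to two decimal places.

β_Farrow = 0.834 × 36.34% / 17.58% = 1.7240
β_Varden = 0.505 × 51.99% / 17.58% = 1.4935
β_Talbot = 0.729 × 39.95% / 17.58% = 1.6566
β_Ulmer = 0.196 × 44.63% / 17.58% = 0.4976
β_P = Σ w_i β_i = 0.42×1.7240 + 0.27×1.4935 + 0.25×1.6566 + 0.06×0.4976 = 1.5713
E(R_P) = R_f + β_P × MRP = 3.8% + 1.5713 × 9.3% = 18.41%

18.41%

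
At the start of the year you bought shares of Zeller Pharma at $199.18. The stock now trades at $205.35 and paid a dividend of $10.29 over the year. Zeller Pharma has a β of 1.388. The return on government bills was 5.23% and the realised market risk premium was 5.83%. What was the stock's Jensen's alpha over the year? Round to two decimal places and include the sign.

Realised HPR = (P1 + D1 − P0) / P0 = (205.35 + 10.29 − 199.18) / 199.18 = 16.46 / 199.18 = 8.2639%
CAPM required = R_f + β·MRP = 5.23% + 1.388 × 5.83% = 13.32204%
α = realised − required = 8.2639% − 13.32204% = -5.06%

-5.06%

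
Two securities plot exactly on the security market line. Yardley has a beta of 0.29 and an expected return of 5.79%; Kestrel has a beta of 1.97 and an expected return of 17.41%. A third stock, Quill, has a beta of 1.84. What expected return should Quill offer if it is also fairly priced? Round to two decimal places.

MRP (SML slope) = (17.41% − 5.79%) / (1.97 − 0.29) = 11.62% / 1.68 = 6.9167%
R_f (intercept) = 5.79% − 0.29 × 6.9167% = 3.7842%
E(R_Quill) = R_f + β × MRP = 3.7842% + 1.84 × 6.9167% = 16.51%

16.51%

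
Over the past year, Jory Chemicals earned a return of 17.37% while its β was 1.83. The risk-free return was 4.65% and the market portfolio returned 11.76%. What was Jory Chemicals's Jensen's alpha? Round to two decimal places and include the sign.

-0.29%

Market excess return = 11.76% − 4.65% = 7.11%
CAPM benchmark = R_f + β(R_m − R_f) = 4.65% + 1.83 × 7.11% = 17.6613%
α = actual − benchmark = 17.37% − 17.6613% = -0.29%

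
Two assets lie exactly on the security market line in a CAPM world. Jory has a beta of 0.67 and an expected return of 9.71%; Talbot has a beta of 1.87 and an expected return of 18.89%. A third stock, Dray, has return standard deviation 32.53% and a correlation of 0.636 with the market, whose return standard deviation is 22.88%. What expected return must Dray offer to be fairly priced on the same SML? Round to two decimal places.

MRP = (18.89% − 9.71%) / (1.87 − 0.67) = 7.6500%
R_f = 9.71% − 0.67 × 7.6500% = 4.5845%
β_Dray = ρ·σ_i/σ_m = 0.636 × 32.53 / 22.88 = 0.9042
E(R_Dray) = R_f + β × MRP = 4.5845% + 0.9042 × 7.6500% = 11.50%

11.50%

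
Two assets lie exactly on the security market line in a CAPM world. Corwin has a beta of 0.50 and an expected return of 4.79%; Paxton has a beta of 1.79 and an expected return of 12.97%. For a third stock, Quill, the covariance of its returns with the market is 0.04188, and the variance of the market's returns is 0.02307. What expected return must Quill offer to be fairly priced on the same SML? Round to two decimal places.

MRP = (12.97% − 4.79%) / (1.79 − 0.50) = 6.3411%
R_f = 4.79% − 0.50 × 6.3411% = 1.6195%
β_Quill = Cov / Var(R_m) = 0.04188 / 0.02307 = 1.8153
E(R_Quill) = R_f + β × MRP = 1.6195% + 1.8153 × 6.3411% = 13.13%

13.13%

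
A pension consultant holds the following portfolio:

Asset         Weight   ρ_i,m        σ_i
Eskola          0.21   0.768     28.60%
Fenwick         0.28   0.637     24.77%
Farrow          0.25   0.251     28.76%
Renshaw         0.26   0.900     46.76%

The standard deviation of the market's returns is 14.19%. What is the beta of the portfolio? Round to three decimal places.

1.535

β_Eskola = 0.768 × 28.60% / 14.19% = 1.5479
β_Fenwick = 0.637 × 24.77% / 14.19% = 1.1119
β_Farrow = 0.251 × 28.76% / 14.19% = 0.5087
β_Renshaw = 0.900 × 46.76% / 14.19% = 2.9658
β_P = Σ w_i β_i = 0.21×1.5479 + 0.28×1.1119 + 0.25×0.5087 + 0.26×2.9658 = 1.5347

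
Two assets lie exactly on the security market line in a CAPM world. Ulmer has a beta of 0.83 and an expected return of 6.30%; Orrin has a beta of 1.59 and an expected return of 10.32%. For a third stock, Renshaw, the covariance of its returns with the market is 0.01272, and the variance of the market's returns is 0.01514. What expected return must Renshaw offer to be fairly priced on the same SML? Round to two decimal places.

MRP = (10.32% − 6.30%) / (1.59 − 0.83) = 5.2895%
R_f = 6.30% − 0.83 × 5.2895% = 1.9097%
β_Renshaw = Cov / Var(R_m) = 0.01272 / 0.01514 = 0.8402
E(R_Renshaw) = R_f + β × MRP = 1.9097% + 0.8402 × 5.2895% = 6.35%

6.35%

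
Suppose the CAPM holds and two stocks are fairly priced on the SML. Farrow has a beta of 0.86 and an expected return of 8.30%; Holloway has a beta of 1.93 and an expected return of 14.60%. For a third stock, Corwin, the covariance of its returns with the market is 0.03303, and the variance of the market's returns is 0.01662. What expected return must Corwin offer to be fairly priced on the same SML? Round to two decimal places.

14.94%

MRP = (14.60% − 8.30%) / (1.93 − 0.86) = 5.8879%
R_f = 8.30% − 0.86 × 5.8879% = 3.2364%
β_Corwin = Cov / Var(R_m) = 0.03303 / 0.01662 = 1.9874
E(R_Corwin) = R_f + β × MRP = 3.2364% + 1.9874 × 5.8879% = 14.94%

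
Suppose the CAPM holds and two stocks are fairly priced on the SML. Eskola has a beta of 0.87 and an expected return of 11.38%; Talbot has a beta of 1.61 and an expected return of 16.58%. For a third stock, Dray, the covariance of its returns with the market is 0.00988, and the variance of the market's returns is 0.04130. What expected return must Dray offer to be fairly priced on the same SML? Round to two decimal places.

MRP = (16.58% − 11.38%) / (1.61 − 0.87) = 7.0270%
R_f = 11.38% − 0.87 × 7.0270% = 5.2665%
β_Dray = Cov / Var(R_m) = 0.00988 / 0.04130 = 0.2392
E(R_Dray) = R_f + β × MRP = 5.2665% + 0.2392 × 7.0270% = 6.95%

6.95%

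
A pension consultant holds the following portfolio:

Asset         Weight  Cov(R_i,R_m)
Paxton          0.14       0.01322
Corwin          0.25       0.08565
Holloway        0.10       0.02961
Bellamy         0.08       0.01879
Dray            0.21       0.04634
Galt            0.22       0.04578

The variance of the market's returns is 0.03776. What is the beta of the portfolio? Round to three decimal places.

1.259

β_Paxton = 0.01322 / 0.03776 = 0.3501
β_Corwin = 0.08565 / 0.03776 = 2.2683
β_Holloway = 0.02961 / 0.03776 = 0.7842
β_Bellamy = 0.01879 / 0.03776 = 0.4976
β_Dray = 0.04634 / 0.03776 = 1.2272
β_Galt = 0.04578 / 0.03776 = 1.2124
β_P = Σ w_i β_i = 0.14×0.3501 + 0.25×2.2683 + 0.10×0.7842 + 0.08×0.4976 + 0.21×1.2272 + 0.22×1.2124 = 1.2588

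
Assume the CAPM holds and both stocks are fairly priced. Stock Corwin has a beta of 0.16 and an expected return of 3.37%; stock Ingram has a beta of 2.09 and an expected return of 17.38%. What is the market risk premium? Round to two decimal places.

7.26%

Both satisfy E(R) = R_f + β·MRP, so the slope of the SML is
MRP = (17.38% − 3.37%) / (2.09 − 0.16) = 14.01% / 1.93 = 7.2591%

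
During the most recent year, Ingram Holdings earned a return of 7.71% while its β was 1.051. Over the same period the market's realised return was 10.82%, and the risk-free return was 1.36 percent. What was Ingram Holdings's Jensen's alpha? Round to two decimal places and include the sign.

-3.59%

Market excess return = 10.82% − 1.36% = 9.46%
CAPM benchmark = R_f + β(R_m − R_f) = 1.36% + 1.051 × 9.46% = 11.30246%
α = actual − benchmark = 7.71% − 11.30246% = -3.59%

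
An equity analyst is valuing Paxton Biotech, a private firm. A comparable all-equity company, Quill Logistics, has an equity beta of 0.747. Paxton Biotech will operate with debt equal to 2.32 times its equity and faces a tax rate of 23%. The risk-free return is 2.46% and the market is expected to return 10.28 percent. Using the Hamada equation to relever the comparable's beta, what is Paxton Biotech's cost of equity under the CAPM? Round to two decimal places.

β_L = β_U × [1 + (1 − t)(D/E)] = 0.747 × [1 + (1 − 0.23) × 2.32]
    = 0.747 × [1 + 0.77 × 2.32] = 0.747 × 2.7864 = 2.0814
MRP = 10.28% − 2.46% = 7.82%
E(R) = R_f + β_L × MRP = 2.46% + 2.0814 × 7.82% = 18.74%

18.74%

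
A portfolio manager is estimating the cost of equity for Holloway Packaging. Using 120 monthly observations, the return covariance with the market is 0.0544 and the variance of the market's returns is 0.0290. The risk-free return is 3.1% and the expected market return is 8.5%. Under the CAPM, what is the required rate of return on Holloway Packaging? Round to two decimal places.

β = Cov(R_i, R_m) / Var(R_m) = 0.0544 / 0.0290 = 1.8759
MRP = 8.5% − 3.1% = 5.40%
E(R) = R_f + β × MRP = 3.1% + 1.8759 × 5.4% = 13.23%

13.23%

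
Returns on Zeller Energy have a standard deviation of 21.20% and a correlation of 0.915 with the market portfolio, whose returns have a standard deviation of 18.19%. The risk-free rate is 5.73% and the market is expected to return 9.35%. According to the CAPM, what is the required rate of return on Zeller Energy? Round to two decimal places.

9.59%

β = ρ × σ_i / σ_m = 0.915 × 21.20% / 18.19% = 1.0664
MRP = 9.35% − 5.73% = 3.62%
E(R) = 5.73% + 1.0664 × 3.62% = 9.59%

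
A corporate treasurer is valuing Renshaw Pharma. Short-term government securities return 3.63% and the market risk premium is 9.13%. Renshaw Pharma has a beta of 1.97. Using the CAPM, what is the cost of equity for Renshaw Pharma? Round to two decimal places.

E(R) = R_f + β × MRP = 3.63% + 1.97 × 9.13% = 21.62%

21.62%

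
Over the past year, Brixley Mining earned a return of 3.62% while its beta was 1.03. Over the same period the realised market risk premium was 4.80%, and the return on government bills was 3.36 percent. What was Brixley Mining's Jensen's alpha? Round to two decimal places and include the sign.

-4.68%

CAPM benchmark = R_f + β(R_m − R_f) = 3.36% + 1.03 × 4.80% = 8.3040%
α = actual − benchmark = 3.62% − 8.3040% = -4.68%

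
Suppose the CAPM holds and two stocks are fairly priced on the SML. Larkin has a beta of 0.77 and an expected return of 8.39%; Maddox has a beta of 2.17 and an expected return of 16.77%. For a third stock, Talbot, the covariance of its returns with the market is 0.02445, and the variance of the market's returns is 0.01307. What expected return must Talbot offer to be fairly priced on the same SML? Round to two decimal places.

MRP = (16.77% − 8.39%) / (2.17 − 0.77) = 5.9857%
R_f = 8.39% − 0.77 × 5.9857% = 3.7810%
β_Talbot = Cov / Var(R_m) = 0.02445 / 0.01307 = 1.8707
E(R_Talbot) = R_f + β × MRP = 3.7810% + 1.8707 × 5.9857% = 14.98%

14.98%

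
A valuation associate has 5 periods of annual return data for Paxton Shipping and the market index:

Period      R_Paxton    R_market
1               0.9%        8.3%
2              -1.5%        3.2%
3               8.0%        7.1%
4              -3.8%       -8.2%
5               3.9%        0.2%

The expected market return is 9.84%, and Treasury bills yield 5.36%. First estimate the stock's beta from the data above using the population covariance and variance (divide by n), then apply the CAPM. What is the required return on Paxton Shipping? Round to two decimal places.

Mean R_i = (0.9 − 1.5 + 8.0 − 3.8 + 3.9) / 5 = 1.5000%
Mean R_m = (8.3 + 3.2 + 7.1 − 8.2 + 0.2) / 5 = 2.1200%
Σ(R_i − R̄_i)(R_m − R̄_m) = 75.5100  ⇒  Cov = 75.5100 / 5 = 15.1020
Σ(R_m − R̄_m)² = 174.3480  ⇒  Var(R_m) = 174.3480 / 5 = 34.8696
β = Cov / Var(R_m) = 15.1020 / 34.8696 = 0.4331
MRP = 9.84% − 5.36% = 4.48%
E(R) = R_f + β × MRP = 5.36% + 0.4331 × 4.48% = 7.30%

7.30%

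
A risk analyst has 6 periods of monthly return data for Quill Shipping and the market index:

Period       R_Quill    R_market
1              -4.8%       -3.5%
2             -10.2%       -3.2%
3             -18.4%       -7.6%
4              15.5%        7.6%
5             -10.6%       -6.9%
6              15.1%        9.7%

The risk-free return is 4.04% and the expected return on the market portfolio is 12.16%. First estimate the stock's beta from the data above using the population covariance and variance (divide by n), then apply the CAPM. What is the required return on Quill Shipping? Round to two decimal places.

19.21%

Mean R_i = (-4.8 − 10.2 − 18.4 + 15.5 − 10.6 + 15.1) / 6 = -2.2333%
Mean R_m = (-3.5 − 3.2 − 7.6 + 7.6 − 6.9 + 9.7) / 6 = -0.6500%
Σ(R_i − R̄_i)(R_m − R̄_m) = 517.9800  ⇒  Cov = 517.9800 / 6 = 86.3300
Σ(R_m − R̄_m)² = 277.1750  ⇒  Var(R_m) = 277.1750 / 6 = 46.1958
β = Cov / Var(R_m) = 86.3300 / 46.1958 = 1.8688
MRP = 12.16% − 4.04% = 8.12%
E(R) = R_f + β × MRP = 4.04% + 1.8688 × 8.12% = 19.21%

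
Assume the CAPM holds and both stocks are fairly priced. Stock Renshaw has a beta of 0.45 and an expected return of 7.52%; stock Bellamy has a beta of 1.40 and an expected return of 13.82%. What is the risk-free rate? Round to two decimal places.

Both satisfy E(R) = R_f + β·MRP, so the slope of the SML is
MRP = (13.82% − 7.52%) / (1.40 − 0.45) = 6.30% / 0.95 = 6.6316%
R_f = E(R_Renshaw) − β_Renshaw·MRP = 7.52% − 0.45 × 6.6316% = 4.5358%

4.54%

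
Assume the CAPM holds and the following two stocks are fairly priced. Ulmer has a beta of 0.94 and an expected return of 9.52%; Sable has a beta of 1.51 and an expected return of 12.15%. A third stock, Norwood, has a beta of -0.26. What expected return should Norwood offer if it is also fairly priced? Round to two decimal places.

MRP (SML slope) = (12.15% − 9.52%) / (1.51 − 0.94) = 2.63% / 0.57 = 4.6140%
R_f (intercept) = 9.52% − 0.94 × 4.6140% = 5.1828%
E(R_Norwood) = R_f + β × MRP = 5.1828% + -0.26 × 4.6140% = 3.98%

3.98%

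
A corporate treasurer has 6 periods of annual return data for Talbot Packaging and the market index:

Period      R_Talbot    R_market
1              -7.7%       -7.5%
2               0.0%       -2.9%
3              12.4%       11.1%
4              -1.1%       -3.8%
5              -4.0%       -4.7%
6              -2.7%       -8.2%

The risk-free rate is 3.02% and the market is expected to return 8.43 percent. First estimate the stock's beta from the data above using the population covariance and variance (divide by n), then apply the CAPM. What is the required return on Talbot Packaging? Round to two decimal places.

Mean R_i = (-7.7 + 0.0 + 12.4 − 1.1 − 4.0 − 2.7) / 6 = -0.5167%
Mean R_m = (-7.5 − 2.9 + 11.1 − 3.8 − 4.7 − 8.2) / 6 = -2.6667%
Σ(R_i − R̄_i)(R_m − R̄_m) = 232.2433  ⇒  Cov = 232.2433 / 6 = 38.7072
Σ(R_m − R̄_m)² = 248.9733  ⇒  Var(R_m) = 248.9733 / 6 = 41.4956
β = Cov / Var(R_m) = 38.7072 / 41.4956 = 0.9328
MRP = 8.43% − 3.02% = 5.41%
E(R) = R_f + β × MRP = 3.02% + 0.9328 × 5.41% = 8.07%

8.07%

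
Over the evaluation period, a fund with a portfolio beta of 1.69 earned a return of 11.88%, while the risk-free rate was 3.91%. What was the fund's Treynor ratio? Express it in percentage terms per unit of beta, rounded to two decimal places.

4.72%

Treynor = (R_P − R_f) / β_P = (11.88% − 3.91%) / 1.6900 = 7.97% / 1.6900 = 4.72%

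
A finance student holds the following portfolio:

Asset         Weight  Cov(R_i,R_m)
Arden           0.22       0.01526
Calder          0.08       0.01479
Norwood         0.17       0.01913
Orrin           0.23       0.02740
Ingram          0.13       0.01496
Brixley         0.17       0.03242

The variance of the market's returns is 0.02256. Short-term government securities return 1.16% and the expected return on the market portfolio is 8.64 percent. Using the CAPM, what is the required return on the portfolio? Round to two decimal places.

8.31%

β_Arden = 0.01526 / 0.02256 = 0.6764
β_Calder = 0.01479 / 0.02256 = 0.6556
β_Norwood = 0.01913 / 0.02256 = 0.8480
β_Orrin = 0.02740 / 0.02256 = 1.2145
β_Ingram = 0.01496 / 0.02256 = 0.6631
β_Brixley = 0.03242 / 0.02256 = 1.4371
β_P = Σ w_i β_i = 0.22×0.6764 + 0.08×0.6556 + 0.17×0.8480 + 0.23×1.2145 + 0.13×0.6631 + 0.17×1.4371 = 0.9553
MRP = 8.64% − 1.16% = 7.48%
E(R_P) = R_f + β_P × MRP = 1.16% + 0.9553 × 7.48% = 8.31%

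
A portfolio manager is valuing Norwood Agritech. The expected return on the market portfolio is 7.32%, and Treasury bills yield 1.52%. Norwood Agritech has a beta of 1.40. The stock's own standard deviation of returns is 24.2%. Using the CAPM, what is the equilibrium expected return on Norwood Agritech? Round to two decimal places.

9.64%

Market risk premium = E(R_m) − R_f = 7.32% − 1.52% = 5.80%
E(R) = R_f + β × MRP = 1.52% + 1.40 × 5.80% = 9.64%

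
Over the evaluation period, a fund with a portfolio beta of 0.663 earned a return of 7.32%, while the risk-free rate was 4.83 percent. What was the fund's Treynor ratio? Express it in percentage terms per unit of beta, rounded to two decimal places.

Treynor = (R_P − R_f) / β_P = (7.32% − 4.83%) / 0.6630 = 2.49% / 0.6630 = 3.76%

3.76%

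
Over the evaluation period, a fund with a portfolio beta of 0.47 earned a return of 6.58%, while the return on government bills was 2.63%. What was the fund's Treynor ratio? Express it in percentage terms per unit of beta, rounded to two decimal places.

Treynor = (R_P − R_f) / β_P = (6.58% − 2.63%) / 0.4700 = 3.95% / 0.4700 = 8.40%

8.40%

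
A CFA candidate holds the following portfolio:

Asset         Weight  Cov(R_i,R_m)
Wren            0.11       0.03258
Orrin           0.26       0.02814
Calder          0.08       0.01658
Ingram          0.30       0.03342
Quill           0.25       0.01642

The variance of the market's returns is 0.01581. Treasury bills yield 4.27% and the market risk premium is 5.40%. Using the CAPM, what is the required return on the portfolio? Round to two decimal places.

β_Wren = 0.03258 / 0.01581 = 2.0607
β_Orrin = 0.02814 / 0.01581 = 1.7799
β_Calder = 0.01658 / 0.01581 = 1.0487
β_Ingram = 0.03342 / 0.01581 = 2.1139
β_Quill = 0.01642 / 0.01581 = 1.0386
β_P = Σ w_i β_i = 0.11×2.0607 + 0.26×1.7799 + 0.08×1.0487 + 0.30×2.1139 + 0.25×1.0386 = 1.6672
E(R_P) = R_f + β_P × MRP = 4.27% + 1.6672 × 5.40% = 13.27%

13.27%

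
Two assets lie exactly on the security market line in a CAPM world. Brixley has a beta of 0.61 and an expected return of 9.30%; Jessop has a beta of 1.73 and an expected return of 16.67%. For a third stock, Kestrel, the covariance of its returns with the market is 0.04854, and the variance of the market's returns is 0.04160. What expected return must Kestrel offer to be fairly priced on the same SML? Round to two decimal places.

12.96%

MRP = (16.67% − 9.30%) / (1.73 − 0.61) = 6.5804%
R_f = 9.30% − 0.61 × 6.5804% = 5.2860%
β_Kestrel = Cov / Var(R_m) = 0.04854 / 0.04160 = 1.1668
E(R_Kestrel) = R_f + β × MRP = 5.2860% + 1.1668 × 6.5804% = 12.96%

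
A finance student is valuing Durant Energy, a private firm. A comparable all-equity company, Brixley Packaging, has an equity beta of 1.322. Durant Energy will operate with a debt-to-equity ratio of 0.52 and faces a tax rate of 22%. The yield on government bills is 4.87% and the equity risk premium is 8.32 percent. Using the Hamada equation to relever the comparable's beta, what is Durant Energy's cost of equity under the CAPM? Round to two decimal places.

20.33%

β_L = β_U × [1 + (1 − t)(D/E)] = 1.322 × [1 + (1 − 0.22) × 0.52]
    = 1.322 × [1 + 0.78 × 0.52] = 1.322 × 1.4056 = 1.8582
E(R) = R_f + β_L × MRP = 4.87% + 1.8582 × 8.32% = 20.33%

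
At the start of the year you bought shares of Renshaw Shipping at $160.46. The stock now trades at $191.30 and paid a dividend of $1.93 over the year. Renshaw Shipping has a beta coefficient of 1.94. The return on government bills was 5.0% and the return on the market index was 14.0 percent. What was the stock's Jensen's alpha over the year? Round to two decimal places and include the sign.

Realised HPR = (P1 + D1 − P0) / P0 = (191.30 + 1.93 − 160.46) / 160.46 = 32.77 / 160.46 = 20.4225%
MRP = 14.0% − 5.0% = 9.00%
CAPM required = R_f + β·MRP = 5.0% + 1.94 × 9.0% = 22.4600%
α = realised − required = 20.4225% − 22.4600% = -2.04%

-2.04%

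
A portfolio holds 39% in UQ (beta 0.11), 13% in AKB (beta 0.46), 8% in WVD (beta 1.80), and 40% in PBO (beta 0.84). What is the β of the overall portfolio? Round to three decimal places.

β_P = Σ w_i β_i = 0.39×0.11 + 0.13×0.46 + 0.08×1.80 + 0.40×0.84 = 0.5827

0.583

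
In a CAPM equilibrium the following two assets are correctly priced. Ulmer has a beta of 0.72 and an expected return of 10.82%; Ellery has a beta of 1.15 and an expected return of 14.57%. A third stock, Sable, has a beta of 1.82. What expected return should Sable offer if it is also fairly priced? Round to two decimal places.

MRP (SML slope) = (14.57% − 10.82%) / (1.15 − 0.72) = 3.75% / 0.43 = 8.7209%
R_f (intercept) = 10.82% − 0.72 × 8.7209% = 4.5410%
E(R_Sable) = R_f + β × MRP = 4.5410% + 1.82 × 8.7209% = 20.41%

20.41%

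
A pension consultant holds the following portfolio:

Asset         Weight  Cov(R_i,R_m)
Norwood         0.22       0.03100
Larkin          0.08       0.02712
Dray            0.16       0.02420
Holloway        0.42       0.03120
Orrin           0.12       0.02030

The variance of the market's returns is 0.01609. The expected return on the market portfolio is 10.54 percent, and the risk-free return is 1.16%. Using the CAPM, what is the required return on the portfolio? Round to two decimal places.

β_Norwood = 0.03100 / 0.01609 = 1.9267
β_Larkin = 0.02712 / 0.01609 = 1.6855
β_Dray = 0.02420 / 0.01609 = 1.5040
β_Holloway = 0.03120 / 0.01609 = 1.9391
β_Orrin = 0.02030 / 0.01609 = 1.2617
β_P = Σ w_i β_i = 0.22×1.9267 + 0.08×1.6855 + 0.16×1.5040 + 0.42×1.9391 + 0.12×1.2617 = 1.7652
MRP = 10.54% − 1.16% = 9.38%
E(R_P) = R_f + β_P × MRP = 1.16% + 1.7652 × 9.38% = 17.72%

17.72%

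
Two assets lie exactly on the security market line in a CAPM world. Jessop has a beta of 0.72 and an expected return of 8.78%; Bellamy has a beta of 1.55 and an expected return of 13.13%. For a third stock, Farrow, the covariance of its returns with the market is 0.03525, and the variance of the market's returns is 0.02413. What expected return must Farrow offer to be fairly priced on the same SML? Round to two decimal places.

MRP = (13.13% − 8.78%) / (1.55 − 0.72) = 5.2410%
R_f = 8.78% − 0.72 × 5.2410% = 5.0065%
β_Farrow = Cov / Var(R_m) = 0.03525 / 0.02413 = 1.4608
E(R_Farrow) = R_f + β × MRP = 5.0065% + 1.4608 × 5.2410% = 12.66%

12.66%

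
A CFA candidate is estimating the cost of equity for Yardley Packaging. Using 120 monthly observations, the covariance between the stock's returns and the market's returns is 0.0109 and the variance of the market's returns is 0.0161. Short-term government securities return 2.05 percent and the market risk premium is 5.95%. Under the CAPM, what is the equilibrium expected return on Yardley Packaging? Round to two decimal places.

6.08%

β = Cov(R_i, R_m) / Var(R_m) = 0.0109 / 0.0161 = 0.6770
E(R) = R_f + β × MRP = 2.05% + 0.6770 × 5.95% = 6.08%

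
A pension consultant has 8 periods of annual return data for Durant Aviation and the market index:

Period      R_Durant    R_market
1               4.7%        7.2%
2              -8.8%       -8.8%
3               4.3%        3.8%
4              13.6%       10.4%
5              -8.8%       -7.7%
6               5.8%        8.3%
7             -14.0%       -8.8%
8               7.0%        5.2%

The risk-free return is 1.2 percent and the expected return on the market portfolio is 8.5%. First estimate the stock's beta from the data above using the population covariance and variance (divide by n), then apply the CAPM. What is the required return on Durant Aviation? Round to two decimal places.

9.53%

Mean R_i = (4.7 − 8.8 + 4.3 + 13.6 − 8.8 + 5.8 − 14.0 + 7.0) / 8 = 0.4750%
Mean R_m = (7.2 − 8.8 + 3.8 + 10.4 − 7.7 + 8.3 − 8.8 + 5.2) / 8 = 1.2000%
Σ(R_i − R̄_i)(R_m − R̄_m) = 540.0000  ⇒  Cov = 540.0000 / 8 = 67.5000
Σ(R_m − R̄_m)² = 473.0200  ⇒  Var(R_m) = 473.0200 / 8 = 59.1275
β = Cov / Var(R_m) = 67.5000 / 59.1275 = 1.1416
MRP = 8.5% − 1.2% = 7.30%
E(R) = R_f + β × MRP = 1.2% + 1.1416 × 7.3% = 9.53%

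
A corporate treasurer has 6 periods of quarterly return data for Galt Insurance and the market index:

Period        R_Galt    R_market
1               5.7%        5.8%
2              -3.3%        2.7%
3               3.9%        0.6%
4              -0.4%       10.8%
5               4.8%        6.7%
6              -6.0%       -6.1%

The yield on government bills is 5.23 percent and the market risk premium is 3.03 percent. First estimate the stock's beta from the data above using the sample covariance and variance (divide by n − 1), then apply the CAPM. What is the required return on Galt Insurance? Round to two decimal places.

6.56%

Mean R_i = (5.7 − 3.3 + 3.9 − 0.4 + 4.8 − 6.0) / 6 = 0.7833%
Mean R_m = (5.8 + 2.7 + 0.6 + 10.8 + 6.7 − 6.1) / 6 = 3.4167%
Σ(R_i − R̄_i)(R_m − R̄_m) = 74.8717  ⇒  Cov = 74.8717 / 5 = 14.9743
Σ(R_m − R̄_m)² = 169.9883  ⇒  Var(R_m) = 169.9883 / 5 = 33.9977
β = Cov / Var(R_m) = 14.9743 / 33.9977 = 0.4405
E(R) = R_f + β × MRP = 5.23% + 0.4405 × 3.03% = 6.56%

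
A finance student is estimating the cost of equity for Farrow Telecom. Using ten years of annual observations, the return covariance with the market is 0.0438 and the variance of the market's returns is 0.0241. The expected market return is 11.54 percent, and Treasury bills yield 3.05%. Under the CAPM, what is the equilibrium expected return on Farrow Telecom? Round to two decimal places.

18.48%

β = Cov(R_i, R_m) / Var(R_m) = 0.0438 / 0.0241 = 1.8174
MRP = 11.54% − 3.05% = 8.49%
E(R) = R_f + β × MRP = 3.05% + 1.8174 × 8.49% = 18.48%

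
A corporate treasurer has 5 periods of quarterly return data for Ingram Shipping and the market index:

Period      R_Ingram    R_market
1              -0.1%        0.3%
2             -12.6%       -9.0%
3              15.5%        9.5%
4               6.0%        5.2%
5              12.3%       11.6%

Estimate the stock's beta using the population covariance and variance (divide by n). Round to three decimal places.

1.329

Mean R_i = (-0.1 − 12.6 + 15.5 + 6.0 + 12.3) / 5 = 4.2200%
Mean R_m = (0.3 − 9.0 + 9.5 + 5.2 + 11.6) / 5 = 3.5200%
Σ(R_i − R̄_i)(R_m − R̄_m) = 360.2280  ⇒  Cov = 360.2280 / 5 = 72.0456
Σ(R_m − R̄_m)² = 270.9880  ⇒  Var(R_m) = 270.9880 / 5 = 54.1976
β = Cov / Var(R_m) = 72.0456 / 54.1976 = 1.3293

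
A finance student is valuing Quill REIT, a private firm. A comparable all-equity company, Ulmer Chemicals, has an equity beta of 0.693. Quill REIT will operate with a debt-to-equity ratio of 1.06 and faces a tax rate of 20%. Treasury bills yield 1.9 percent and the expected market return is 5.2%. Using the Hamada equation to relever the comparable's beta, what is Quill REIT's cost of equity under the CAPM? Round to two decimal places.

β_L = β_U × [1 + (1 − t)(D/E)] = 0.693 × [1 + (1 − 0.20) × 1.06]
    = 0.693 × [1 + 0.80 × 1.06] = 0.693 × 1.8480 = 1.2807
MRP = 5.2% − 1.9% = 3.30%
E(R) = R_f + β_L × MRP = 1.9% + 1.2807 × 3.3% = 6.13%

6.13%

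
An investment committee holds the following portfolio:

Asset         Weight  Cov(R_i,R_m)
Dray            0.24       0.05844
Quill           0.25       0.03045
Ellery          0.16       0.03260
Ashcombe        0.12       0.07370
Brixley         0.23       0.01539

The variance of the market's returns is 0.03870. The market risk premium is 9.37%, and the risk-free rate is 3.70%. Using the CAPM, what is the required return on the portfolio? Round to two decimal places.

13.20%

β_Dray = 0.05844 / 0.03870 = 1.5101
β_Quill = 0.03045 / 0.03870 = 0.7868
β_Ellery = 0.03260 / 0.03870 = 0.8424
β_Ashcombe = 0.07370 / 0.03870 = 1.9044
β_Brixley = 0.01539 / 0.03870 = 0.3977
β_P = Σ w_i β_i = 0.24×1.5101 + 0.25×0.7868 + 0.16×0.8424 + 0.12×1.9044 + 0.23×0.3977 = 1.0139
E(R_P) = R_f + β_P × MRP = 3.70% + 1.0139 × 9.37% = 13.20%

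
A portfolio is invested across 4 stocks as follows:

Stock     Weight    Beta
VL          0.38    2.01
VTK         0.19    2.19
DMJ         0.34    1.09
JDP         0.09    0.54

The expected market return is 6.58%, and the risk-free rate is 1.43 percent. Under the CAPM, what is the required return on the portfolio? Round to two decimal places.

β_P = Σ w_i β_i = 0.38×2.01 + 0.19×2.19 + 0.34×1.09 + 0.09×0.54 = 1.5991
MRP = 6.58% − 1.43% = 5.15%
E(R_P) = R_f + β_P × MRP = 1.43% + 1.5991 × 5.15% = 9.67%

9.67%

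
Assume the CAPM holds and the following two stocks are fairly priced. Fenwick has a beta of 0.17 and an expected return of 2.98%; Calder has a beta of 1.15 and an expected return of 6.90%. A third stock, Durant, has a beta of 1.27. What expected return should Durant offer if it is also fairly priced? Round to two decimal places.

7.38%

MRP (SML slope) = (6.90% − 2.98%) / (1.15 − 0.17) = 3.92% / 0.98 = 4.0000%
R_f (intercept) = 2.98% − 0.17 × 4.0000% = 2.3000%
E(R_Durant) = R_f + β × MRP = 2.3000% + 1.27 × 4.0000% = 7.38%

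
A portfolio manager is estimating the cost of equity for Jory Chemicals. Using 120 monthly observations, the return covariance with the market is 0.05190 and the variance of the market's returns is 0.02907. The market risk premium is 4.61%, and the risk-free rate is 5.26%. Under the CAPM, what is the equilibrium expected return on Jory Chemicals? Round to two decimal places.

13.49%

β = Cov(R_i, R_m) / Var(R_m) = 0.05190 / 0.02907 = 1.7853
E(R) = R_f + β × MRP = 5.26% + 1.7853 × 4.61% = 13.49%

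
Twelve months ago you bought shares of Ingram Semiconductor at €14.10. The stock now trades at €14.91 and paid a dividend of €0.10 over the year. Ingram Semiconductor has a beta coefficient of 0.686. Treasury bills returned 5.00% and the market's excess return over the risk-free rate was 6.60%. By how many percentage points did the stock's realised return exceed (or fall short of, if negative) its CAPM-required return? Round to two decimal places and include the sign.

Realised HPR = (P1 + D1 − P0) / P0 = (14.91 + 0.10 − 14.10) / 14.10 = 0.91 / 14.10 = 6.4539%
CAPM required = R_f + β·MRP = 5.00% + 0.686 × 6.60% = 9.52760%
α = realised − required = 6.4539% − 9.52760% = -3.07%

-3.07%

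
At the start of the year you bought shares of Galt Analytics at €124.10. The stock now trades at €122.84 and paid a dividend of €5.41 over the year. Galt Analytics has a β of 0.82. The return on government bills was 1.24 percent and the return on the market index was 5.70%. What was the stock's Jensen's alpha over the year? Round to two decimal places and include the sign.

Realised HPR = (P1 + D1 − P0) / P0 = (122.84 + 5.41 − 124.10) / 124.10 = 4.15 / 124.10 = 3.3441%
MRP = 5.70% − 1.24% = 4.46%
CAPM required = R_f + β·MRP = 1.24% + 0.82 × 4.46% = 4.8972%
α = realised − required = 3.3441% − 4.8972% = -1.55%

-1.55%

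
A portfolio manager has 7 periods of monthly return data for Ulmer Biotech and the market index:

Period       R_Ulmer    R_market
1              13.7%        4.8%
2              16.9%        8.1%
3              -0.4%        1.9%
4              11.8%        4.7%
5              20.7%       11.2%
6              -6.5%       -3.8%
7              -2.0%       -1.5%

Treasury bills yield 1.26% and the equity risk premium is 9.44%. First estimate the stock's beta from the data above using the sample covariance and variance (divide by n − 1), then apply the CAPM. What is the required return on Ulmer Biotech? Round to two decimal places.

Mean R_i = (13.7 + 16.9 − 0.4 + 11.8 + 20.7 − 6.5 − 2.0) / 7 = 7.7429%
Mean R_m = (4.8 + 8.1 + 1.9 + 4.7 + 11.2 − 3.8 − 1.5) / 7 = 3.6286%
Σ(R_i − R̄_i)(R_m − R̄_m) = 320.2214  ⇒  Cov = 320.2214 / 6 = 53.3702
Σ(R_m − R̄_m)² = 164.3143  ⇒  Var(R_m) = 164.3143 / 6 = 27.3857
β = Cov / Var(R_m) = 53.3702 / 27.3857 = 1.9488
E(R) = R_f + β × MRP = 1.26% + 1.9488 × 9.44% = 19.66%

19.66%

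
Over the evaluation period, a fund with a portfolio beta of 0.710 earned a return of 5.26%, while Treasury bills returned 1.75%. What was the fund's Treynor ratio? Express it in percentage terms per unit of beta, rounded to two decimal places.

4.94%

Treynor = (R_P − R_f) / β_P = (5.26% − 1.75%) / 0.7100 = 3.51% / 0.7100 = 4.94%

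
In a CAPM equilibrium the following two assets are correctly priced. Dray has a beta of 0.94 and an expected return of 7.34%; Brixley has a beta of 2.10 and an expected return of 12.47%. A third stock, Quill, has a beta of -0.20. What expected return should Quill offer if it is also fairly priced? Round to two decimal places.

MRP (SML slope) = (12.47% − 7.34%) / (2.10 − 0.94) = 5.13% / 1.16 = 4.4224%
R_f (intercept) = 7.34% − 0.94 × 4.4224% = 3.1829%
E(R_Quill) = R_f + β × MRP = 3.1829% + -0.20 × 4.4224% = 2.30%

2.30%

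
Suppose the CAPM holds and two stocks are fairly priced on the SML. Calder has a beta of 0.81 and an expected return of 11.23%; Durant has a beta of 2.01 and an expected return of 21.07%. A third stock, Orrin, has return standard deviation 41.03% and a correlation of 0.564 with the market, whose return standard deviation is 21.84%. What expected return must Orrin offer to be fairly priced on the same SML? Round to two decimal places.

13.28%

MRP = (21.07% − 11.23%) / (2.01 − 0.81) = 8.2000%
R_f = 11.23% − 0.81 × 8.2000% = 4.5880%
β_Orrin = ρ·σ_i/σ_m = 0.564 × 41.03 / 21.84 = 1.0596
E(R_Orrin) = R_f + β × MRP = 4.5880% + 1.0596 × 8.2000% = 13.28%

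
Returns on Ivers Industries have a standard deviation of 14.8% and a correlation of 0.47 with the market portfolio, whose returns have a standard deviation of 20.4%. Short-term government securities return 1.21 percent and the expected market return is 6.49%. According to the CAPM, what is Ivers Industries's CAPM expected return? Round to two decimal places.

3.01%

β = ρ × σ_i / σ_m = 0.47 × 14.8% / 20.4% = 0.3410
MRP = 6.49% − 1.21% = 5.28%
E(R) = 1.21% + 0.3410 × 5.28% = 3.01%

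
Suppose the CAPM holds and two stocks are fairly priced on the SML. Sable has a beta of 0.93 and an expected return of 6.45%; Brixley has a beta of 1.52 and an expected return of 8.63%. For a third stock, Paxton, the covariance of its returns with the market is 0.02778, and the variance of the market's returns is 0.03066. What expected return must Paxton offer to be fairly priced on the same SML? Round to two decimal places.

MRP = (8.63% − 6.45%) / (1.52 − 0.93) = 3.6949%
R_f = 6.45% − 0.93 × 3.6949% = 3.0137%
β_Paxton = Cov / Var(R_m) = 0.02778 / 0.03066 = 0.9061
E(R_Paxton) = R_f + β × MRP = 3.0137% + 0.9061 × 3.6949% = 6.36%

6.36%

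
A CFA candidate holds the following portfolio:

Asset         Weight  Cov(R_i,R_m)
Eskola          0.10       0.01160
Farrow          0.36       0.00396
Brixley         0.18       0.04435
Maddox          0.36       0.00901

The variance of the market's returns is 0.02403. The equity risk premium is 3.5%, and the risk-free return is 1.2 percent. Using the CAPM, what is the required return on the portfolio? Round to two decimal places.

3.21%

β_Eskola = 0.01160 / 0.02403 = 0.4827
β_Farrow = 0.00396 / 0.02403 = 0.1648
β_Brixley = 0.04435 / 0.02403 = 1.8456
β_Maddox = 0.00901 / 0.02403 = 0.3749
β_P = Σ w_i β_i = 0.10×0.4827 + 0.36×0.1648 + 0.18×1.8456 + 0.36×0.3749 = 0.5748
E(R_P) = R_f + β_P × MRP = 1.2% + 0.5748 × 3.5% = 3.21%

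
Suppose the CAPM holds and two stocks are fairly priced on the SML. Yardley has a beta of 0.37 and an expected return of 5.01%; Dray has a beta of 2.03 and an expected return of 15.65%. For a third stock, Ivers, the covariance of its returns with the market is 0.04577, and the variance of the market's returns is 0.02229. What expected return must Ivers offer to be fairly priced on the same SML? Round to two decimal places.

MRP = (15.65% − 5.01%) / (2.03 − 0.37) = 6.4096%
R_f = 5.01% − 0.37 × 6.4096% = 2.6384%
β_Ivers = Cov / Var(R_m) = 0.04577 / 0.02229 = 2.0534
E(R_Ivers) = R_f + β × MRP = 2.6384% + 2.0534 × 6.4096% = 15.80%

15.80%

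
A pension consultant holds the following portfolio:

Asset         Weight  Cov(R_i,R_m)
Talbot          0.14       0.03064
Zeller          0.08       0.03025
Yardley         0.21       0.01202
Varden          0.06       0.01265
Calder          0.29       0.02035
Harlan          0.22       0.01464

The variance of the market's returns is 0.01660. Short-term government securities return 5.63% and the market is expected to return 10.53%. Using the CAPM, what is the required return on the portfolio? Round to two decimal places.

β_Talbot = 0.03064 / 0.01660 = 1.8458
β_Zeller = 0.03025 / 0.01660 = 1.8223
β_Yardley = 0.01202 / 0.01660 = 0.7241
β_Varden = 0.01265 / 0.01660 = 0.7620
β_Calder = 0.02035 / 0.01660 = 1.2259
β_Harlan = 0.01464 / 0.01660 = 0.8819
β_P = Σ w_i β_i = 0.14×1.8458 + 0.08×1.8223 + 0.21×0.7241 + 0.06×0.7620 + 0.29×1.2259 + 0.22×0.8819 = 1.1515
MRP = 10.53% − 5.63% = 4.90%
E(R_P) = R_f + β_P × MRP = 5.63% + 1.1515 × 4.90% = 11.27%

11.27%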